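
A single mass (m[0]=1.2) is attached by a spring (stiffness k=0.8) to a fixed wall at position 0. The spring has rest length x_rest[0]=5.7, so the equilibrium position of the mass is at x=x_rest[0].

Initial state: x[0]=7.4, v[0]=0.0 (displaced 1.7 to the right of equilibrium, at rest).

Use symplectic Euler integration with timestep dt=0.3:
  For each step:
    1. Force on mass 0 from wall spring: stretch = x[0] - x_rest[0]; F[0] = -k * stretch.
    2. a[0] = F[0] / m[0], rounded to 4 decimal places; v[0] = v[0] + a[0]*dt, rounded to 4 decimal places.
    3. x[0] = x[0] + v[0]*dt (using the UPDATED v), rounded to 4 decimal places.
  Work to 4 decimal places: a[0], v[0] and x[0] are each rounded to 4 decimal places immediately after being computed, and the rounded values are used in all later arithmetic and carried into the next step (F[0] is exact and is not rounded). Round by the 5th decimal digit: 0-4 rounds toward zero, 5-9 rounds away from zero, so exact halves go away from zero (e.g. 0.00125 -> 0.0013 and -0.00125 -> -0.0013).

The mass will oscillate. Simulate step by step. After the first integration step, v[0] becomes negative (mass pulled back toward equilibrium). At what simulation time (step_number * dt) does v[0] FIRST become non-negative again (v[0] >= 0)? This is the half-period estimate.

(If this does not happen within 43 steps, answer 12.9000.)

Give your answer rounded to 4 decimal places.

Step 0: x=[7.4000] v=[0.0000]
Step 1: x=[7.2980] v=[-0.3400]
Step 2: x=[7.1001] v=[-0.6596]
Step 3: x=[6.8182] v=[-0.9396]
Step 4: x=[6.4692] v=[-1.1633]
Step 5: x=[6.0741] v=[-1.3171]
Step 6: x=[5.6565] v=[-1.3919]
Step 7: x=[5.2415] v=[-1.3832]
Step 8: x=[4.8541] v=[-1.2915]
Step 9: x=[4.5174] v=[-1.1223]
Step 10: x=[4.2517] v=[-0.8858]
Step 11: x=[4.0728] v=[-0.5962]
Step 12: x=[3.9916] v=[-0.2708]
Step 13: x=[4.0129] v=[0.0709]
First v>=0 after going negative at step 13, time=3.9000

Answer: 3.9000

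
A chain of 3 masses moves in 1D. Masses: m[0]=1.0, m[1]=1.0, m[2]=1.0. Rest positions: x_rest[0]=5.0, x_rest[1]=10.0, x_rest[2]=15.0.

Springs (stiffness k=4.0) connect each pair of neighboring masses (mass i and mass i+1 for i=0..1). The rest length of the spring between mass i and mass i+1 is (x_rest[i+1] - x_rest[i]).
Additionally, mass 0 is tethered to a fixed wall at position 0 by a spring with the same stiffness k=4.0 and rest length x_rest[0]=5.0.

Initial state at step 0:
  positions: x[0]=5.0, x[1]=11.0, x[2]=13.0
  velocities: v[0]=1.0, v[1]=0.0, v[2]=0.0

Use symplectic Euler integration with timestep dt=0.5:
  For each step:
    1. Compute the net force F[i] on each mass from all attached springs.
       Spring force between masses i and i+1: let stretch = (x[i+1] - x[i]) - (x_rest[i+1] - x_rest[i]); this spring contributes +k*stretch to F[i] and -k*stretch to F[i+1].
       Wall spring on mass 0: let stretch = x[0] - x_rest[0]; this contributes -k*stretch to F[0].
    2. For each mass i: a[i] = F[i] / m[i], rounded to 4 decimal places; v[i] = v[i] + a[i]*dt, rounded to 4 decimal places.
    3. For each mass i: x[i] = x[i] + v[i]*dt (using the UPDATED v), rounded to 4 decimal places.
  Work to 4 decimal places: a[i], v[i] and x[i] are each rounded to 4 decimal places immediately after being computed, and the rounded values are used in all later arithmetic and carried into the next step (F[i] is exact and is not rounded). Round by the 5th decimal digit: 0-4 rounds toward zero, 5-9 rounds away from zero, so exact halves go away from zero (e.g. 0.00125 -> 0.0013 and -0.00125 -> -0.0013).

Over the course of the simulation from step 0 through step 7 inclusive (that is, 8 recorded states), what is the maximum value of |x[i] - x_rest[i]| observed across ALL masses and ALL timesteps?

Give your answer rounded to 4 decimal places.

Answer: 3.5000

Derivation:
Step 0: x=[5.0000 11.0000 13.0000] v=[1.0000 0.0000 0.0000]
Step 1: x=[6.5000 7.0000 16.0000] v=[3.0000 -8.0000 6.0000]
Step 2: x=[2.0000 11.5000 15.0000] v=[-9.0000 9.0000 -2.0000]
Step 3: x=[5.0000 10.0000 15.5000] v=[6.0000 -3.0000 1.0000]
Step 4: x=[8.0000 9.0000 15.5000] v=[6.0000 -2.0000 0.0000]
Step 5: x=[4.0000 13.5000 14.0000] v=[-8.0000 9.0000 -3.0000]
Step 6: x=[5.5000 9.0000 17.0000] v=[3.0000 -9.0000 6.0000]
Step 7: x=[5.0000 9.0000 17.0000] v=[-1.0000 0.0000 0.0000]
Max displacement = 3.5000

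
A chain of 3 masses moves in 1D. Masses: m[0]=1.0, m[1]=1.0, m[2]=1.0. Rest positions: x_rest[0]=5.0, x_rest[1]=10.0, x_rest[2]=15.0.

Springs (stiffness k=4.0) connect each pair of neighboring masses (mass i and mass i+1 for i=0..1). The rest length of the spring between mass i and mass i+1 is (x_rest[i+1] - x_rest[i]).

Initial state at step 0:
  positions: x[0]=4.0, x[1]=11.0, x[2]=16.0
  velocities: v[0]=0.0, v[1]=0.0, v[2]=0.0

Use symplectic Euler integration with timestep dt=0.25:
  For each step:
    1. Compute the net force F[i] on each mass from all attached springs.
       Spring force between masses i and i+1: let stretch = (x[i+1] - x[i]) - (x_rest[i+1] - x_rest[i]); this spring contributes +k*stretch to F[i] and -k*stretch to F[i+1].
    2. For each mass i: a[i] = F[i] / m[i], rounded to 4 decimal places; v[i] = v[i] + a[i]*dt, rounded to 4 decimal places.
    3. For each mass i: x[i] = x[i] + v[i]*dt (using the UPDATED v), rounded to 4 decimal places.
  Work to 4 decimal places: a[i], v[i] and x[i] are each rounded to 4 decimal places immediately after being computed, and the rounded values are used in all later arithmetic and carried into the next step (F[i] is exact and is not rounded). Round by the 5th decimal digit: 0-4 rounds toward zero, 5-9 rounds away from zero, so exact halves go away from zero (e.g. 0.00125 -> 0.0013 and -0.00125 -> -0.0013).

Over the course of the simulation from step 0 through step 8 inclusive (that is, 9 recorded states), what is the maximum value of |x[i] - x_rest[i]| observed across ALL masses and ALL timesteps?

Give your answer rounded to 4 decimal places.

Step 0: x=[4.0000 11.0000 16.0000] v=[0.0000 0.0000 0.0000]
Step 1: x=[4.5000 10.5000 16.0000] v=[2.0000 -2.0000 0.0000]
Step 2: x=[5.2500 9.8750 15.8750] v=[3.0000 -2.5000 -0.5000]
Step 3: x=[5.9063 9.5938 15.5000] v=[2.6250 -1.1250 -1.5000]
Step 4: x=[6.2344 9.8672 14.8985] v=[1.3125 1.0937 -2.4062]
Step 5: x=[6.2207 10.4903 14.2891] v=[-0.0547 2.4922 -2.4375]
Step 6: x=[6.0244 10.9957 13.9800] v=[-0.7851 2.0214 -1.2363]
Step 7: x=[5.8210 11.0043 14.1749] v=[-0.8138 0.0344 0.7794]
Step 8: x=[5.6634 10.5097 14.8271] v=[-0.6305 -1.9783 2.6088]
Max displacement = 1.2344

Answer: 1.2344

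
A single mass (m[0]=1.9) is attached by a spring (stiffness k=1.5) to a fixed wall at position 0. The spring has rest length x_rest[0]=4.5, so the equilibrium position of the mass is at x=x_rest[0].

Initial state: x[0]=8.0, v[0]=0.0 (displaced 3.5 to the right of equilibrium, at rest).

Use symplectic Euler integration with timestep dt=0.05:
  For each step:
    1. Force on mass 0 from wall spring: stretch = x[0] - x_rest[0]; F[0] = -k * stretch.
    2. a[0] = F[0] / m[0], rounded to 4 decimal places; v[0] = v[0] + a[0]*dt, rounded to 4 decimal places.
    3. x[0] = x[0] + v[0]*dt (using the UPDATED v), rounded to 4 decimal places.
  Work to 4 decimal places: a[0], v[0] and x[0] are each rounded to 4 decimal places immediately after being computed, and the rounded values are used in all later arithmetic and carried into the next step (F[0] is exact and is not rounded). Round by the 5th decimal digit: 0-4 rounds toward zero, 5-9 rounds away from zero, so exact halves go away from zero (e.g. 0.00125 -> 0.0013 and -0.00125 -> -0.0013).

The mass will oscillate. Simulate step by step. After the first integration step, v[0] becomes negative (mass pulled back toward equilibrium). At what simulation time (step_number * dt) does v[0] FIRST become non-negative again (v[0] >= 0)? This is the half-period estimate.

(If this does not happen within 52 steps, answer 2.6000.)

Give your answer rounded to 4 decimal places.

Answer: 2.6000

Derivation:
Step 0: x=[8.0000] v=[0.0000]
Step 1: x=[7.9931] v=[-0.1382]
Step 2: x=[7.9793] v=[-0.2761]
Step 3: x=[7.9586] v=[-0.4134]
Step 4: x=[7.9311] v=[-0.5499]
Step 5: x=[7.8968] v=[-0.6853]
Step 6: x=[7.8558] v=[-0.8194]
Step 7: x=[7.8082] v=[-0.9519]
Step 8: x=[7.7541] v=[-1.0825]
Step 9: x=[7.6936] v=[-1.2110]
Step 10: x=[7.6267] v=[-1.3371]
Step 11: x=[7.5537] v=[-1.4605]
Step 12: x=[7.4747] v=[-1.5810]
Step 13: x=[7.3898] v=[-1.6984]
Step 14: x=[7.2992] v=[-1.8125]
Step 15: x=[7.2031] v=[-1.9230]
Step 16: x=[7.1016] v=[-2.0297]
Step 17: x=[6.9950] v=[-2.1324]
Step 18: x=[6.8835] v=[-2.2309]
Step 19: x=[6.7673] v=[-2.3250]
Step 20: x=[6.6466] v=[-2.4145]
Step 21: x=[6.5216] v=[-2.4992]
Step 22: x=[6.3927] v=[-2.5790]
Step 23: x=[6.2600] v=[-2.6537]
Step 24: x=[6.1238] v=[-2.7232]
Step 25: x=[5.9844] v=[-2.7873]
Step 26: x=[5.8421] v=[-2.8459]
Step 27: x=[5.6972] v=[-2.8989]
Step 28: x=[5.5499] v=[-2.9462]
Step 29: x=[5.4005] v=[-2.9876]
Step 30: x=[5.2493] v=[-3.0231]
Step 31: x=[5.0967] v=[-3.0527]
Step 32: x=[4.9429] v=[-3.0763]
Step 33: x=[4.7882] v=[-3.0938]
Step 34: x=[4.6329] v=[-3.1052]
Step 35: x=[4.4774] v=[-3.1104]
Step 36: x=[4.3219] v=[-3.1095]
Step 37: x=[4.1668] v=[-3.1025]
Step 38: x=[4.0123] v=[-3.0893]
Step 39: x=[3.8588] v=[-3.0701]
Step 40: x=[3.7066] v=[-3.0448]
Step 41: x=[3.5559] v=[-3.0135]
Step 42: x=[3.4071] v=[-2.9762]
Step 43: x=[3.2604] v=[-2.9331]
Step 44: x=[3.1162] v=[-2.8842]
Step 45: x=[2.9747] v=[-2.8296]
Step 46: x=[2.8362] v=[-2.7694]
Step 47: x=[2.7010] v=[-2.7037]
Step 48: x=[2.5694] v=[-2.6327]
Step 49: x=[2.4416] v=[-2.5565]
Step 50: x=[2.3178] v=[-2.4752]
Step 51: x=[2.1983] v=[-2.3891]
Step 52: x=[2.0834] v=[-2.2982]
v[0] did not become non-negative within 52 steps; using fallback time=2.6000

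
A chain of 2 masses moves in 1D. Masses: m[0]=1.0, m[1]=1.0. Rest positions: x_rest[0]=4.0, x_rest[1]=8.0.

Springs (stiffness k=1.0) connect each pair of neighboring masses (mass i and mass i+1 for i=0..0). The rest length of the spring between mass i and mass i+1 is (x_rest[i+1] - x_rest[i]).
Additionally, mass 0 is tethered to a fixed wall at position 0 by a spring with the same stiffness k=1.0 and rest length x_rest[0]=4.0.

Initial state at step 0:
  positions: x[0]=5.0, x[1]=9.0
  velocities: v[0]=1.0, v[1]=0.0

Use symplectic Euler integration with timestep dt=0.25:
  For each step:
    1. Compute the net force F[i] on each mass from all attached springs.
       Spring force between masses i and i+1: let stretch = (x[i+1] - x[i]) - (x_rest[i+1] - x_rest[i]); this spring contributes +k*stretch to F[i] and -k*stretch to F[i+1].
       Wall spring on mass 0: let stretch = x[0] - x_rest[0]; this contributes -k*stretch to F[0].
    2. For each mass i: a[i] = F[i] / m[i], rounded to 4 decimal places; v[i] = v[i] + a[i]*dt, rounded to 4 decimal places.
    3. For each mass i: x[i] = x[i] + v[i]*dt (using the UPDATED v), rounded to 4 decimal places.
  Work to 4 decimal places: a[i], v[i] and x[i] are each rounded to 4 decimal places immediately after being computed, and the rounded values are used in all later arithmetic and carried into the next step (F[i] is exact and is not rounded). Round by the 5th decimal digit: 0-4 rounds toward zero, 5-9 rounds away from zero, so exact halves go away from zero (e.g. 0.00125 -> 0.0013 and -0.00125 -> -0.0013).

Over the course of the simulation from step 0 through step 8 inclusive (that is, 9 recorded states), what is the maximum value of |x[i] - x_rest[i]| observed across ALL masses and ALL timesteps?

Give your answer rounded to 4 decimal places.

Answer: 1.2928

Derivation:
Step 0: x=[5.0000 9.0000] v=[1.0000 0.0000]
Step 1: x=[5.1875 9.0000] v=[0.7500 0.0000]
Step 2: x=[5.2891 9.0117] v=[0.4063 0.0469]
Step 3: x=[5.2928 9.0408] v=[0.0147 0.1163]
Step 4: x=[5.1999 9.0856] v=[-0.3715 0.1793]
Step 5: x=[5.0249 9.1376] v=[-0.7001 0.2079]
Step 6: x=[4.7929 9.1825] v=[-0.9282 0.1797]
Step 7: x=[4.5357 9.2031] v=[-1.0290 0.0823]
Step 8: x=[4.2867 9.1820] v=[-0.9961 -0.0846]
Max displacement = 1.2928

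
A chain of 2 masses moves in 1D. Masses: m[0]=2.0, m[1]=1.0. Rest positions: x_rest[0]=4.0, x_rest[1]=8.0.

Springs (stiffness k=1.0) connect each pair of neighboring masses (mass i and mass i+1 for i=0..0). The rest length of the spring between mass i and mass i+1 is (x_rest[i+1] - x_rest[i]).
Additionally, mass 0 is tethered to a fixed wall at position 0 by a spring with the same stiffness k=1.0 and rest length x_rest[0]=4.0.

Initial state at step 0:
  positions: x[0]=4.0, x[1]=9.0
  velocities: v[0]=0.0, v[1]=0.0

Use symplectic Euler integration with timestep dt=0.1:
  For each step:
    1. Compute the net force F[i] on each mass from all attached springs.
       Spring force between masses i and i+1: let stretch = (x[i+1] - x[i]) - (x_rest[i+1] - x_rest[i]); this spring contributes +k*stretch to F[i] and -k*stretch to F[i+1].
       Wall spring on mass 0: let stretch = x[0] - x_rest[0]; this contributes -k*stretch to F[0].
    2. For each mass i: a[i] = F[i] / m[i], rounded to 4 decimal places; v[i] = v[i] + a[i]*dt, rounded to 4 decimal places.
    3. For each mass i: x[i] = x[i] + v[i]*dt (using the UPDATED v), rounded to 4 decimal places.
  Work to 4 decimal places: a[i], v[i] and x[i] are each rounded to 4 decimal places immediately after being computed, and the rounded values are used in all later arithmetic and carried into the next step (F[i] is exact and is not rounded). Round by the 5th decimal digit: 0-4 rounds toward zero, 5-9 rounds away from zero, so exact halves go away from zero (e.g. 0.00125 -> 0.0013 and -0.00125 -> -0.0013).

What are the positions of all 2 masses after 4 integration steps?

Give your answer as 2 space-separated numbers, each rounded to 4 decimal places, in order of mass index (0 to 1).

Answer: 4.0485 8.9023

Derivation:
Step 0: x=[4.0000 9.0000] v=[0.0000 0.0000]
Step 1: x=[4.0050 8.9900] v=[0.0500 -0.1000]
Step 2: x=[4.0149 8.9702] v=[0.0990 -0.1985]
Step 3: x=[4.0295 8.9408] v=[0.1460 -0.2940]
Step 4: x=[4.0485 8.9023] v=[0.1901 -0.3851]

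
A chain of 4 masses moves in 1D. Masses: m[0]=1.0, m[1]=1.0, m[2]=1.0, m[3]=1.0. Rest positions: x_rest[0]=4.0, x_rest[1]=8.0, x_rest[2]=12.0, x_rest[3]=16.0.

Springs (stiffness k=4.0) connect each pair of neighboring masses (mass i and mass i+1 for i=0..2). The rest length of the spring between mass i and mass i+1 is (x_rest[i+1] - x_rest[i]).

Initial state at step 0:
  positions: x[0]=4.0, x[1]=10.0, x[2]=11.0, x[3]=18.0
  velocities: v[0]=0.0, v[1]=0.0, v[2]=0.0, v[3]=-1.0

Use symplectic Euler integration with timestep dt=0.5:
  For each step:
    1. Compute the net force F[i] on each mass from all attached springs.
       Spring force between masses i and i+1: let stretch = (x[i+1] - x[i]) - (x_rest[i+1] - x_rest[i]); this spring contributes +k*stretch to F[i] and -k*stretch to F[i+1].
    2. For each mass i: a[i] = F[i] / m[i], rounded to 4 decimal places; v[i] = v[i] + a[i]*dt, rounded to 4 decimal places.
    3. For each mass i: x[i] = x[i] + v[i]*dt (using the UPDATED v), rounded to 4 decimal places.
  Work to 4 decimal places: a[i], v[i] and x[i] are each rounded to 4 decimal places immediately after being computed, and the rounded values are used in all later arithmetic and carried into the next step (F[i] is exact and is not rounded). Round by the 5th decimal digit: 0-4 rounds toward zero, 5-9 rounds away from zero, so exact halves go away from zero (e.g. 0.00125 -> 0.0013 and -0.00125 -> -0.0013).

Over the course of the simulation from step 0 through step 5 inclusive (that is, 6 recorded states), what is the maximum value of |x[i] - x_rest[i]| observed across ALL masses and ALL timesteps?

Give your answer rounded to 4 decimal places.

Answer: 5.0000

Derivation:
Step 0: x=[4.0000 10.0000 11.0000 18.0000] v=[0.0000 0.0000 0.0000 -1.0000]
Step 1: x=[6.0000 5.0000 17.0000 14.5000] v=[4.0000 -10.0000 12.0000 -7.0000]
Step 2: x=[3.0000 13.0000 8.5000 17.5000] v=[-6.0000 16.0000 -17.0000 6.0000]
Step 3: x=[6.0000 6.5000 13.5000 15.5000] v=[6.0000 -13.0000 10.0000 -4.0000]
Step 4: x=[5.5000 6.5000 13.5000 15.5000] v=[-1.0000 0.0000 0.0000 0.0000]
Step 5: x=[2.0000 12.5000 8.5000 17.5000] v=[-7.0000 12.0000 -10.0000 4.0000]
Max displacement = 5.0000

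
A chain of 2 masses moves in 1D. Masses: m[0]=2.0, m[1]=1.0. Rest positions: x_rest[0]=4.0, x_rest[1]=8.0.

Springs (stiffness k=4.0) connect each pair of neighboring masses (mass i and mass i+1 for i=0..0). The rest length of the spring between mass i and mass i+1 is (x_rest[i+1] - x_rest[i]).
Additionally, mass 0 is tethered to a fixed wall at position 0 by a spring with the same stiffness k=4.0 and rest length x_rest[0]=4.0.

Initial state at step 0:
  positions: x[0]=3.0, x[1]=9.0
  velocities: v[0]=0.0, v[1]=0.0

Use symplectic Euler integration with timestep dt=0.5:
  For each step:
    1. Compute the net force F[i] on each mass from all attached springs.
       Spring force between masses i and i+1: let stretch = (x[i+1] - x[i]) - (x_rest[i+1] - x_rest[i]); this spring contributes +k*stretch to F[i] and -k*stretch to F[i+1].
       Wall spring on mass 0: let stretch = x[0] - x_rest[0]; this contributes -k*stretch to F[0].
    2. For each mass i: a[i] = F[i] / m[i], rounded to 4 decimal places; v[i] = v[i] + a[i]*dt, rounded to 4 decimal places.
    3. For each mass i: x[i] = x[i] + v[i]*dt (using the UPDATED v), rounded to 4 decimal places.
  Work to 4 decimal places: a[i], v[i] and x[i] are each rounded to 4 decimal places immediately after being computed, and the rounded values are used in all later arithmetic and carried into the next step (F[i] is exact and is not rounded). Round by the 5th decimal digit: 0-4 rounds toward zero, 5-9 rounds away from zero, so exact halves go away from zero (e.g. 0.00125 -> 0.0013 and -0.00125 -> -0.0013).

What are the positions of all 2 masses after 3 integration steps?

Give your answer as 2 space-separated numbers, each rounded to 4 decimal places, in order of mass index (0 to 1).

Step 0: x=[3.0000 9.0000] v=[0.0000 0.0000]
Step 1: x=[4.5000 7.0000] v=[3.0000 -4.0000]
Step 2: x=[5.0000 6.5000] v=[1.0000 -1.0000]
Step 3: x=[3.7500 8.5000] v=[-2.5000 4.0000]

Answer: 3.7500 8.5000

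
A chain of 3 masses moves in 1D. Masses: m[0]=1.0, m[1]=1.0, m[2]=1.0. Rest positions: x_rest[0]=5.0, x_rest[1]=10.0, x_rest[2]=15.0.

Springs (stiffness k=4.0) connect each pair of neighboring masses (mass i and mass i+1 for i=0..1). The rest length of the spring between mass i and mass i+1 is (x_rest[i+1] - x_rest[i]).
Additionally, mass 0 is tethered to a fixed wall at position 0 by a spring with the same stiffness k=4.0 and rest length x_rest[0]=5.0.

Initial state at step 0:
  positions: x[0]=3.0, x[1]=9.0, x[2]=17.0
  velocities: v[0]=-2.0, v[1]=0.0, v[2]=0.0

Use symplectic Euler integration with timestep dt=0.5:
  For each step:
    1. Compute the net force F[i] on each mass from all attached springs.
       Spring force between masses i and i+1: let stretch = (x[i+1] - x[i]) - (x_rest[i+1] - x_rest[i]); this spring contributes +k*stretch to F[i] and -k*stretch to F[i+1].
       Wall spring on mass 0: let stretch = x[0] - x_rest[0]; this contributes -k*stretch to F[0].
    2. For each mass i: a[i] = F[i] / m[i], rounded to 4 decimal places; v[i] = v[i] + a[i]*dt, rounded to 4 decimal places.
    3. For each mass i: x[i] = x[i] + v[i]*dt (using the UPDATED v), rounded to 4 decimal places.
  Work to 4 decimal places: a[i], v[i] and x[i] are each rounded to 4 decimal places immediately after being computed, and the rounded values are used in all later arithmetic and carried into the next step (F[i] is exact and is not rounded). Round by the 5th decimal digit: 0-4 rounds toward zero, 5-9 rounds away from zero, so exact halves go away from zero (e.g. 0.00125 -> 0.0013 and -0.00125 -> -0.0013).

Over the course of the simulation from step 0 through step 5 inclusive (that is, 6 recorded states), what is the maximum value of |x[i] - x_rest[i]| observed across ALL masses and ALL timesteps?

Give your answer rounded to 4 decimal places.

Answer: 3.0000

Derivation:
Step 0: x=[3.0000 9.0000 17.0000] v=[-2.0000 0.0000 0.0000]
Step 1: x=[5.0000 11.0000 14.0000] v=[4.0000 4.0000 -6.0000]
Step 2: x=[8.0000 10.0000 13.0000] v=[6.0000 -2.0000 -2.0000]
Step 3: x=[5.0000 10.0000 14.0000] v=[-6.0000 0.0000 2.0000]
Step 4: x=[2.0000 9.0000 16.0000] v=[-6.0000 -2.0000 4.0000]
Step 5: x=[4.0000 8.0000 16.0000] v=[4.0000 -2.0000 0.0000]
Max displacement = 3.0000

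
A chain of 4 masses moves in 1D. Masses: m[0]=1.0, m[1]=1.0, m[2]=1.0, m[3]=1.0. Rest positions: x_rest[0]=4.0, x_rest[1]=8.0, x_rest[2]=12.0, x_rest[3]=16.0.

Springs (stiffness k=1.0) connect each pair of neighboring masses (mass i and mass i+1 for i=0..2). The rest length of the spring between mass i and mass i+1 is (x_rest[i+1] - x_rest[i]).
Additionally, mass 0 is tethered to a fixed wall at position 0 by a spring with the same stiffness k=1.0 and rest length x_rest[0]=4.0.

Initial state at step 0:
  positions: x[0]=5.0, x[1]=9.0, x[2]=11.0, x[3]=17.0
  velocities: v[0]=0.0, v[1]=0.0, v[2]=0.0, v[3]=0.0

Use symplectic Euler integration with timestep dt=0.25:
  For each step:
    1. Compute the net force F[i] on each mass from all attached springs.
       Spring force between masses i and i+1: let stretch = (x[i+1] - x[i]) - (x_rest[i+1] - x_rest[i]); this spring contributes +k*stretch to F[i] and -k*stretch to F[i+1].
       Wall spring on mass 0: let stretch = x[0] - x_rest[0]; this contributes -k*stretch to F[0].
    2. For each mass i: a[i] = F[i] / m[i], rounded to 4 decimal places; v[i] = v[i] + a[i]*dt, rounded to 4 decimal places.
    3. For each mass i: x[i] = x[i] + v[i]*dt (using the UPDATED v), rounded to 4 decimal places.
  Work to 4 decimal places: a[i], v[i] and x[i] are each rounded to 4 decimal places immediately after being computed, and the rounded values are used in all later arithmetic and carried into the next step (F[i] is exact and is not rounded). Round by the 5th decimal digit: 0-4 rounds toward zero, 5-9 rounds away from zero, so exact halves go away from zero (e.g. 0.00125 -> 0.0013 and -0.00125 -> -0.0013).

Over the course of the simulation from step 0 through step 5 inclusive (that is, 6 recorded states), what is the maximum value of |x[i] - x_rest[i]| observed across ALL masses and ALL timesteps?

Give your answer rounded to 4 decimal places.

Answer: 1.3466

Derivation:
Step 0: x=[5.0000 9.0000 11.0000 17.0000] v=[0.0000 0.0000 0.0000 0.0000]
Step 1: x=[4.9375 8.8750 11.2500 16.8750] v=[-0.2500 -0.5000 1.0000 -0.5000]
Step 2: x=[4.8125 8.6524 11.7031 16.6484] v=[-0.5000 -0.8906 1.8125 -0.9063]
Step 3: x=[4.6267 8.3804 12.2747 16.3628] v=[-0.7432 -1.0879 2.2862 -1.1426]
Step 4: x=[4.3863 8.1172 12.8584 16.0717] v=[-0.9615 -1.0528 2.3347 -1.1646]
Step 5: x=[4.1050 7.9172 13.3466 15.8297] v=[-1.1254 -0.8002 1.9527 -0.9679]
Max displacement = 1.3466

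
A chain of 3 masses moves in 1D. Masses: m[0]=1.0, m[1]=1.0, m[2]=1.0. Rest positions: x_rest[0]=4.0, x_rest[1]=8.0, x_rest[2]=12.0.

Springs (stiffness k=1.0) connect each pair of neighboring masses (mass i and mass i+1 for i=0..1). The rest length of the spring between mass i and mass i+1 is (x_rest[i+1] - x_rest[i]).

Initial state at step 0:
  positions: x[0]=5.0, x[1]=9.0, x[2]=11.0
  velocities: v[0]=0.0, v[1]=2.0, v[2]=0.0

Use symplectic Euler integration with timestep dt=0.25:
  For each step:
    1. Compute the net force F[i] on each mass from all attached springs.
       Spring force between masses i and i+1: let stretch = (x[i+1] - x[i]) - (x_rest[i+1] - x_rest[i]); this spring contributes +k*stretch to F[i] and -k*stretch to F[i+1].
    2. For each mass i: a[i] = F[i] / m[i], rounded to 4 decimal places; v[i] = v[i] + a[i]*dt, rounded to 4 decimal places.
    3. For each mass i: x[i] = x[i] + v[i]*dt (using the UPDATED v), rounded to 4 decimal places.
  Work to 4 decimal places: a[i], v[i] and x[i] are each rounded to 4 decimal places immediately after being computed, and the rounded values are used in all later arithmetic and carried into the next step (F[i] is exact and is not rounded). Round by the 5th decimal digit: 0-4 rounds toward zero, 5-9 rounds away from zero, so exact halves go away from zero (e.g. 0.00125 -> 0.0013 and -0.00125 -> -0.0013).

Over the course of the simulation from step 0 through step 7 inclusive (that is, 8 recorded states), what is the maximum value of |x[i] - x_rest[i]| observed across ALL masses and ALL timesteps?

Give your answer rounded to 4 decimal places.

Answer: 2.1113

Derivation:
Step 0: x=[5.0000 9.0000 11.0000] v=[0.0000 2.0000 0.0000]
Step 1: x=[5.0000 9.3750 11.1250] v=[0.0000 1.5000 0.5000]
Step 2: x=[5.0235 9.5860 11.3906] v=[0.0938 0.8438 1.0625]
Step 3: x=[5.0821 9.6246 11.7935] v=[0.2344 0.1543 1.6114]
Step 4: x=[5.1746 9.5148 12.3108] v=[0.3700 -0.4391 2.0692]
Step 5: x=[5.2884 9.3085 12.9034] v=[0.4551 -0.8252 2.3702]
Step 6: x=[5.4034 9.0756 13.5213] v=[0.4601 -0.9315 2.4715]
Step 7: x=[5.4980 8.8911 14.1113] v=[0.3782 -0.7381 2.3601]
Max displacement = 2.1113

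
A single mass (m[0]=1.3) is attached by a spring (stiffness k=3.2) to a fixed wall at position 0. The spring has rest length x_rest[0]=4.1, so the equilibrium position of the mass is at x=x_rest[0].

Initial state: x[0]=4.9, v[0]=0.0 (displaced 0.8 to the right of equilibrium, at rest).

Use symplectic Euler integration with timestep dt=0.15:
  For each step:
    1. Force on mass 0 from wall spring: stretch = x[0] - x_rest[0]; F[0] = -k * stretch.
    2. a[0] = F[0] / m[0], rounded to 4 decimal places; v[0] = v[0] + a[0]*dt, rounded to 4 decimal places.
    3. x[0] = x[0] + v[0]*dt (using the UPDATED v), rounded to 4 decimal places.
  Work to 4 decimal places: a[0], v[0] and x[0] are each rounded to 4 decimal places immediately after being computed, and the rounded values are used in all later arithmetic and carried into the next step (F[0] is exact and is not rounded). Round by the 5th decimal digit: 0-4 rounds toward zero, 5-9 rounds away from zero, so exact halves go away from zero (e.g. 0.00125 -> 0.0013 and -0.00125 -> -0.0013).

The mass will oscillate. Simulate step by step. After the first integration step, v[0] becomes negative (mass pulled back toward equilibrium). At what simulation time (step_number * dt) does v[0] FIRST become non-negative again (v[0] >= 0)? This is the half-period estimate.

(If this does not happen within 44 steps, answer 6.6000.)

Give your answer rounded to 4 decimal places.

Answer: 2.1000

Derivation:
Step 0: x=[4.9000] v=[0.0000]
Step 1: x=[4.8557] v=[-0.2954]
Step 2: x=[4.7695] v=[-0.5744]
Step 3: x=[4.6463] v=[-0.8216]
Step 4: x=[4.4928] v=[-1.0233]
Step 5: x=[4.3176] v=[-1.1683]
Step 6: x=[4.1303] v=[-1.2486]
Step 7: x=[3.9413] v=[-1.2598]
Step 8: x=[3.7611] v=[-1.2012]
Step 9: x=[3.5997] v=[-1.0761]
Step 10: x=[3.4660] v=[-0.8914]
Step 11: x=[3.3674] v=[-0.6573]
Step 12: x=[3.3094] v=[-0.3868]
Step 13: x=[3.2952] v=[-0.0949]
Step 14: x=[3.3255] v=[0.2023]
First v>=0 after going negative at step 14, time=2.1000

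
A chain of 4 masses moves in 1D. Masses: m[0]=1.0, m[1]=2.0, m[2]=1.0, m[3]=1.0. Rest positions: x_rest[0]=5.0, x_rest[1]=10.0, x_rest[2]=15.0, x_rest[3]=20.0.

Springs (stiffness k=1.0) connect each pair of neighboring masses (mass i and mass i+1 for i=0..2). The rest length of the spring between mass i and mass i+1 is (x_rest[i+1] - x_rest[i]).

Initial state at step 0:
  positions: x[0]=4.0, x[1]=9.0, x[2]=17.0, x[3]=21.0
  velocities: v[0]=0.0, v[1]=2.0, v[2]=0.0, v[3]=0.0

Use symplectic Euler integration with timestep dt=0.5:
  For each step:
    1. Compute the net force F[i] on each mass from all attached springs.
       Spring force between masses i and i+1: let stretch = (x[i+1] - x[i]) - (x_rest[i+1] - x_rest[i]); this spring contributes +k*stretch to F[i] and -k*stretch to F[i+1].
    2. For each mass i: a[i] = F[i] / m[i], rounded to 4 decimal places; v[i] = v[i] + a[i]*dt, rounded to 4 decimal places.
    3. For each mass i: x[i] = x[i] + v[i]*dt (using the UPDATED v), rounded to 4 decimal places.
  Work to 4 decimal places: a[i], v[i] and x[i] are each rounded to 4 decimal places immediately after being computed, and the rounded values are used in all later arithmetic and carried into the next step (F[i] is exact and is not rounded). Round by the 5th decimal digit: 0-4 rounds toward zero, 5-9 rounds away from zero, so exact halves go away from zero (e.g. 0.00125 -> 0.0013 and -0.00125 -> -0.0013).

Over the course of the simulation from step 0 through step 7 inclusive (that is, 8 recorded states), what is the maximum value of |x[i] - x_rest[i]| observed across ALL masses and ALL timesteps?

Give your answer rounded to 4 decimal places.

Step 0: x=[4.0000 9.0000 17.0000 21.0000] v=[0.0000 2.0000 0.0000 0.0000]
Step 1: x=[4.0000 10.3750 16.0000 21.2500] v=[0.0000 2.7500 -2.0000 0.5000]
Step 2: x=[4.3438 11.6563 14.9063 21.4375] v=[0.6875 2.5625 -2.1875 0.3750]
Step 3: x=[5.2657 12.4298 14.6329 21.2422] v=[1.8438 1.5469 -0.5469 -0.3906]
Step 4: x=[6.7287 12.5832 15.4610 20.6446] v=[2.9259 0.3067 1.6562 -1.1953]
Step 5: x=[8.4053 12.3645 16.8656 20.0011] v=[3.3532 -0.4375 2.8091 -1.2871]
Step 6: x=[9.8217 12.2135 17.9288 19.8237] v=[2.8328 -0.3020 2.1263 -0.3549]
Step 7: x=[10.5861 12.4780 18.0369 20.4226] v=[1.5287 0.5289 0.2161 1.1977]
Max displacement = 5.5861

Answer: 5.5861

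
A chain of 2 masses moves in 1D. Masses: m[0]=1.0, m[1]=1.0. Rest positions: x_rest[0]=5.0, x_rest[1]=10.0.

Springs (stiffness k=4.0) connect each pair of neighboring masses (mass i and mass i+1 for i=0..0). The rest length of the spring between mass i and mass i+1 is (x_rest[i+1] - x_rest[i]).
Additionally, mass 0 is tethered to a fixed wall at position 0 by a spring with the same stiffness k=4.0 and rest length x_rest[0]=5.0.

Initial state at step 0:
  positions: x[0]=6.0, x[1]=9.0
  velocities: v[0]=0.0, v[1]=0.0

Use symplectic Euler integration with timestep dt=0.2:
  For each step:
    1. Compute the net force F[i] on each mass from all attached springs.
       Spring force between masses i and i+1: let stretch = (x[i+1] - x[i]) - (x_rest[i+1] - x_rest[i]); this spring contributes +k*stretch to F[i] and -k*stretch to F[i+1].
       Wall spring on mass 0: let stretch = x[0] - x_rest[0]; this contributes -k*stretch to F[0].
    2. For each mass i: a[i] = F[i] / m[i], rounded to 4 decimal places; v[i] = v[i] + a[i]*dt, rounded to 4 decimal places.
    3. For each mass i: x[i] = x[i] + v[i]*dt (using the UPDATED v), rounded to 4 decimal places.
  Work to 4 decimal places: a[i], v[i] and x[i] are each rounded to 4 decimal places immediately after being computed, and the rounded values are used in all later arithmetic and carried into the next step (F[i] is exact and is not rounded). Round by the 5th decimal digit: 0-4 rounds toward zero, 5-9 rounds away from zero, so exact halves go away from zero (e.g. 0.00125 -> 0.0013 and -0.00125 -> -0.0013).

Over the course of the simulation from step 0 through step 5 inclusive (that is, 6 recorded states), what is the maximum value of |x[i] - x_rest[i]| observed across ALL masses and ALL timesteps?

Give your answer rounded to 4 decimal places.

Answer: 1.2941

Derivation:
Step 0: x=[6.0000 9.0000] v=[0.0000 0.0000]
Step 1: x=[5.5200 9.3200] v=[-2.4000 1.6000]
Step 2: x=[4.7648 9.8320] v=[-3.7760 2.5600]
Step 3: x=[4.0580 10.3332] v=[-3.5341 2.5062]
Step 4: x=[3.7059 10.6304] v=[-1.7603 1.4860]
Step 5: x=[3.8688 10.6197] v=[0.8146 -0.0536]
Max displacement = 1.2941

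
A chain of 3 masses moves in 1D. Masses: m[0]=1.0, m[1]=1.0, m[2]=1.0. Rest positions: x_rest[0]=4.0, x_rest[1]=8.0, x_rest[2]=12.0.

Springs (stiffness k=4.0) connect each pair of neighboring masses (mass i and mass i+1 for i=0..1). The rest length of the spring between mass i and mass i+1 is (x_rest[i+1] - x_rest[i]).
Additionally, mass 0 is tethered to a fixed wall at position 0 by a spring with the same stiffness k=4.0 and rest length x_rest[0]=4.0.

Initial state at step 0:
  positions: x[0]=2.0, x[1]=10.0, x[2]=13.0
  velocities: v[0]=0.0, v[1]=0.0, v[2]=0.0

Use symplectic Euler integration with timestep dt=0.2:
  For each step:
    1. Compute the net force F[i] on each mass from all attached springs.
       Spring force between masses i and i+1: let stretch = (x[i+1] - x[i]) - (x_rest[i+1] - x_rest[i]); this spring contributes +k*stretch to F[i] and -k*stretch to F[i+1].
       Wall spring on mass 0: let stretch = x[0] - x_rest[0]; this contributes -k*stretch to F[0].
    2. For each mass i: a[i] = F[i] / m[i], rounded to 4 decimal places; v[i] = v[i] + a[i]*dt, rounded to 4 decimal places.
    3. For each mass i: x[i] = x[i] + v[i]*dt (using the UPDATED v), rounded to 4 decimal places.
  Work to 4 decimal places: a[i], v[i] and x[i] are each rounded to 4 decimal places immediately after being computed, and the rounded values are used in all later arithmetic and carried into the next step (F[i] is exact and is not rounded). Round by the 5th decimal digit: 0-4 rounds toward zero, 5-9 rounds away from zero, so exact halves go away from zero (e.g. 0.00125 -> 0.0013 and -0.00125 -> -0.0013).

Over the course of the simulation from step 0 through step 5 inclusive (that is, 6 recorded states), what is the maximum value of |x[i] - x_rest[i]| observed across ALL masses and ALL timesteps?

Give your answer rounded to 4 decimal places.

Step 0: x=[2.0000 10.0000 13.0000] v=[0.0000 0.0000 0.0000]
Step 1: x=[2.9600 9.2000 13.1600] v=[4.8000 -4.0000 0.8000]
Step 2: x=[4.4448 8.0352 13.3264] v=[7.4240 -5.8240 0.8320]
Step 3: x=[5.7929 7.1425 13.2862] v=[6.7405 -4.4634 -0.2010]
Step 4: x=[6.4301 7.0169 12.9030] v=[3.1859 -0.6281 -1.9160]
Step 5: x=[6.1324 7.7392 12.2180] v=[-1.4887 3.6113 -3.4249]
Max displacement = 2.4301

Answer: 2.4301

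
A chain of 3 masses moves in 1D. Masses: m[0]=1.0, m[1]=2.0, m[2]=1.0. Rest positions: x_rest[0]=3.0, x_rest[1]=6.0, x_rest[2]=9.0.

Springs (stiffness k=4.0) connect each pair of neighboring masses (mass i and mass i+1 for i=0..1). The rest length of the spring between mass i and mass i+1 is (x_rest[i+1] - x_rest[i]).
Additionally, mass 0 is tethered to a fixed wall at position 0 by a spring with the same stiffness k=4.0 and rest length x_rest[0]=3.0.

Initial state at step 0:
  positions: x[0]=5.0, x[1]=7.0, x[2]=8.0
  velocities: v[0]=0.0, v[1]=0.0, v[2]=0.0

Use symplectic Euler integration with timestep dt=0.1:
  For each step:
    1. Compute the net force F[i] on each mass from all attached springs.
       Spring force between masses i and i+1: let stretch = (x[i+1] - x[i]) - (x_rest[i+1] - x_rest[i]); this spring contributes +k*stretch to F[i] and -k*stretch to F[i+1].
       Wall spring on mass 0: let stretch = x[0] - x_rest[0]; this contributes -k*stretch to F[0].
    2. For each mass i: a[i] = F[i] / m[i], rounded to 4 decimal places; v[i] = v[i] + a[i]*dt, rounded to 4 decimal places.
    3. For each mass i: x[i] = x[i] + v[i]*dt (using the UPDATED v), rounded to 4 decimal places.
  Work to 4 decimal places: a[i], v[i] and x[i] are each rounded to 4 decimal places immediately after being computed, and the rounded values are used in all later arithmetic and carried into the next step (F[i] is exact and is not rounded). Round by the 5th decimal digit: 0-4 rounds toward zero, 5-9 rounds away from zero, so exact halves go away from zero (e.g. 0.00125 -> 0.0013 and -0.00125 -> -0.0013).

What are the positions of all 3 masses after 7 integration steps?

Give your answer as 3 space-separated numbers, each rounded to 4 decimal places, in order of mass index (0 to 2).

Answer: 2.6105 6.4579 9.7692

Derivation:
Step 0: x=[5.0000 7.0000 8.0000] v=[0.0000 0.0000 0.0000]
Step 1: x=[4.8800 6.9800 8.0800] v=[-1.2000 -0.2000 0.8000]
Step 2: x=[4.6488 6.9400 8.2360] v=[-2.3120 -0.4000 1.5600]
Step 3: x=[4.3233 6.8801 8.4602] v=[-3.2550 -0.5990 2.2416]
Step 4: x=[3.9271 6.8007 8.7412] v=[-3.9616 -0.7943 2.8096]
Step 5: x=[3.4888 6.7026 9.0645] v=[-4.3830 -0.9809 3.2334]
Step 6: x=[3.0395 6.5875 9.4134] v=[-4.4930 -1.1513 3.4886]
Step 7: x=[2.6105 6.4579 9.7692] v=[-4.2896 -1.2957 3.5582]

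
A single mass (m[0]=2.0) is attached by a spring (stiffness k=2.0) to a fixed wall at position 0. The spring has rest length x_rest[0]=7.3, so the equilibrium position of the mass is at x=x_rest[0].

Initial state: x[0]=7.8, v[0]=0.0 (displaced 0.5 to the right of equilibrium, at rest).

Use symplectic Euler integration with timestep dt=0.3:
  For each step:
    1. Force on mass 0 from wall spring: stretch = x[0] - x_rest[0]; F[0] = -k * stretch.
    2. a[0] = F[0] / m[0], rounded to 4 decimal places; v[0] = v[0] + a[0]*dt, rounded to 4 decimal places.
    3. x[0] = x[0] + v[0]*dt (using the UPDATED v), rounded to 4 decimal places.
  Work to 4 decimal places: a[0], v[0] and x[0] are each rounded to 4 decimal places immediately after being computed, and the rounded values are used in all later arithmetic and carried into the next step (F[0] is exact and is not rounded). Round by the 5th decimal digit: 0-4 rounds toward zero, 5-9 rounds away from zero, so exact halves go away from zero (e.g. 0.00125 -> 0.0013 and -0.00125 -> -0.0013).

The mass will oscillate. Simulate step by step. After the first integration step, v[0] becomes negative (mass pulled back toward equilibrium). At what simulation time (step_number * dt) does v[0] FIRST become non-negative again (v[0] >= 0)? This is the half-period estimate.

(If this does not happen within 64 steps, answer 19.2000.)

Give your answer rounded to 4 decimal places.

Answer: 3.3000

Derivation:
Step 0: x=[7.8000] v=[0.0000]
Step 1: x=[7.7550] v=[-0.1500]
Step 2: x=[7.6691] v=[-0.2865]
Step 3: x=[7.5499] v=[-0.3972]
Step 4: x=[7.4082] v=[-0.4722]
Step 5: x=[7.2568] v=[-0.5047]
Step 6: x=[7.1093] v=[-0.4917]
Step 7: x=[6.9790] v=[-0.4345]
Step 8: x=[6.8775] v=[-0.3382]
Step 9: x=[6.8141] v=[-0.2115]
Step 10: x=[6.7944] v=[-0.0657]
Step 11: x=[6.8202] v=[0.0860]
First v>=0 after going negative at step 11, time=3.3000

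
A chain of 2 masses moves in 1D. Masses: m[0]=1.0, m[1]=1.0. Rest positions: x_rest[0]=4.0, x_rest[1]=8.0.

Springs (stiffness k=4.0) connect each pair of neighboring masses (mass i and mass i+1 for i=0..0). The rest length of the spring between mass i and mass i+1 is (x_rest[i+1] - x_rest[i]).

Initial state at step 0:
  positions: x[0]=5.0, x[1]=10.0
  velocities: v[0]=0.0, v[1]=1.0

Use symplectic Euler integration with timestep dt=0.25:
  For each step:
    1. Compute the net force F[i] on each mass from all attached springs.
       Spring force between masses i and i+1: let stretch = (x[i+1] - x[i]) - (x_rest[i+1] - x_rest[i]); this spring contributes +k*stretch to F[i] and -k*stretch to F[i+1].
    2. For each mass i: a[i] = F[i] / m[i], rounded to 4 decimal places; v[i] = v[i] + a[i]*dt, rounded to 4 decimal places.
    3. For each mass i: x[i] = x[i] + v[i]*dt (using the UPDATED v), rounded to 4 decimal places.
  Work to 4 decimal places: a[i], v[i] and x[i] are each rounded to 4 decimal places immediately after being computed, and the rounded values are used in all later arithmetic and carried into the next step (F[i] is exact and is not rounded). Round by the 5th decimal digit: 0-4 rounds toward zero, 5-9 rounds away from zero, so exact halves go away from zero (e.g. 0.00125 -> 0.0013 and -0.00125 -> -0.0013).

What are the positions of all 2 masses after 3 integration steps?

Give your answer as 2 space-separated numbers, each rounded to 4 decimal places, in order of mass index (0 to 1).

Step 0: x=[5.0000 10.0000] v=[0.0000 1.0000]
Step 1: x=[5.2500 10.0000] v=[1.0000 0.0000]
Step 2: x=[5.6875 9.8125] v=[1.7500 -0.7500]
Step 3: x=[6.1563 9.5938] v=[1.8750 -0.8750]

Answer: 6.1563 9.5938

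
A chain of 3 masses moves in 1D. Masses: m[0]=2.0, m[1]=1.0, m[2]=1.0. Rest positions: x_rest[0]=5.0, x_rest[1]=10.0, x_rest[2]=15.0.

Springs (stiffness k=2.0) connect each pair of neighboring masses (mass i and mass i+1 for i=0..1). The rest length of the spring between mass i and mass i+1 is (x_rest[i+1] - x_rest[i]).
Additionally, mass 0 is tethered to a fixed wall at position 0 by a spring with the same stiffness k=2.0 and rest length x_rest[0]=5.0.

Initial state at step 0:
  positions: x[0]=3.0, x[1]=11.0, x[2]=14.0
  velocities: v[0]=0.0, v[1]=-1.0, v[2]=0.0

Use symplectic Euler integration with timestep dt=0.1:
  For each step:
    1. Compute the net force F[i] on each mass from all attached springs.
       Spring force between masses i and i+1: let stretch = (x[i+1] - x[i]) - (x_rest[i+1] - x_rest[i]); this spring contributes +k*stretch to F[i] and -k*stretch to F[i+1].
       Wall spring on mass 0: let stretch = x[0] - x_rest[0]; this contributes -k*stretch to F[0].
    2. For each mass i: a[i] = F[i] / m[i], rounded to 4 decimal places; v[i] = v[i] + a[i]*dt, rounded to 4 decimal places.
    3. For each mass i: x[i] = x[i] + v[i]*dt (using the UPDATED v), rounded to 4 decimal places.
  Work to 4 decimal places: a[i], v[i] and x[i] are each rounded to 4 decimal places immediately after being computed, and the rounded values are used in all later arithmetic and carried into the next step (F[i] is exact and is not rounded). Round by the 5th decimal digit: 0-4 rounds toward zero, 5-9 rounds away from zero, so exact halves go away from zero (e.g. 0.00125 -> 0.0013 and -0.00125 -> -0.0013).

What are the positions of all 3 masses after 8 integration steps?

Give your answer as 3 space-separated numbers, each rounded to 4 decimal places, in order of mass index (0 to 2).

Step 0: x=[3.0000 11.0000 14.0000] v=[0.0000 -1.0000 0.0000]
Step 1: x=[3.0500 10.8000 14.0400] v=[0.5000 -2.0000 0.4000]
Step 2: x=[3.1470 10.5098 14.1152] v=[0.9700 -2.9020 0.7520]
Step 3: x=[3.2862 10.1445 14.2183] v=[1.3916 -3.6535 1.0309]
Step 4: x=[3.4611 9.7235 14.3399] v=[1.7488 -4.2104 1.2161]
Step 5: x=[3.6640 9.2695 14.4692] v=[2.0289 -4.5396 1.2928]
Step 6: x=[3.8863 8.8074 14.5945] v=[2.2231 -4.6208 1.2529]
Step 7: x=[4.1190 8.3626 14.7041] v=[2.3266 -4.4476 1.0955]
Step 8: x=[4.3529 7.9598 14.7868] v=[2.3391 -4.0280 0.8272]

Answer: 4.3529 7.9598 14.7868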